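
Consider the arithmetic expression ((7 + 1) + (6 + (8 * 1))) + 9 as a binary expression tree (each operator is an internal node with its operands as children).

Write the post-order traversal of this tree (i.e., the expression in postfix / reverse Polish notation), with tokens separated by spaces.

7 1 + 6 8 1 * + + 9 +

Post-order on an expression tree gives postfix notation: for each operator, emit left operand, right operand, then the operator.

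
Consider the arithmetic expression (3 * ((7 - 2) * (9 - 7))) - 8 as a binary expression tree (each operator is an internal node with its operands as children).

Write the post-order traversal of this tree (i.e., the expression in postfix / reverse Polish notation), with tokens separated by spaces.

Post-order on an expression tree gives postfix notation: for each operator, emit left operand, right operand, then the operator.

3 7 2 - 9 7 - * * 8 -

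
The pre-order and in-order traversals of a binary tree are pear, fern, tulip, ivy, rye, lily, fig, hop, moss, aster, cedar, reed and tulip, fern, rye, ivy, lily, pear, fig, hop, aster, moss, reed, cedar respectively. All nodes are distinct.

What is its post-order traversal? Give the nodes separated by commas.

tulip, rye, lily, ivy, fern, aster, reed, cedar, moss, hop, fig, pear

The first element of pre-order is the root; it splits in-order into left and right subtrees.
Root pear: left subtree has 5 nodes {tulip, fern, rye, ivy, lily}, right has 6 {fig, hop, aster, moss, reed, cedar}.
  Root fern: left subtree has 1 node {tulip}, right has 3 {rye, ivy, lily}.
    Root ivy: left subtree has 1 node {rye}, right has 1 {lily}.
  Root fig: left subtree has 0 nodes { }, right has 5 {hop, aster, moss, reed, cedar}.
    Root hop: left subtree has 0 nodes { }, right has 4 {aster, moss, reed, cedar}.
      Root moss: left subtree has 1 node {aster}, right has 2 {reed, cedar}.
        Root cedar: left subtree has 1 node {reed}, right has 0 { }.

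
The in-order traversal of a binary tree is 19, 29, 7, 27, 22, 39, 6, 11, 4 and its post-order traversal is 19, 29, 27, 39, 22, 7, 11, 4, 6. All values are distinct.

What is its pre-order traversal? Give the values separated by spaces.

The last element of post-order is the root; it splits in-order into left and right subtrees.
Root 6: left subtree has 6 nodes {19, 29, 7, 27, 22, 39}, right has 2 {11, 4}.
  Root 7: left subtree has 2 nodes {19, 29}, right has 3 {27, 22, 39}.
    Root 29: left subtree has 1 node {19}, right has 0 { }.
    Root 22: left subtree has 1 node {27}, right has 1 {39}.
  Root 4: left subtree has 1 node {11}, right has 0 { }.

6 7 29 19 22 27 39 4 11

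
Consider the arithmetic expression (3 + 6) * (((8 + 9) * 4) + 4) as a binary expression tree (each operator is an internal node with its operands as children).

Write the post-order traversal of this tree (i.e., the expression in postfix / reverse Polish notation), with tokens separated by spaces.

3 6 + 8 9 + 4 * 4 + *

Post-order on an expression tree gives postfix notation: for each operator, emit left operand, right operand, then the operator.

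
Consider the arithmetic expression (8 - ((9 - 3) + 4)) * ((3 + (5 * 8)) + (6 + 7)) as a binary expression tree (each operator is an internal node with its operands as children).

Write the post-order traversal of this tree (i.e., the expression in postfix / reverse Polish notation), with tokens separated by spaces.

8 9 3 - 4 + - 3 5 8 * + 6 7 + + *

Post-order on an expression tree gives postfix notation: for each operator, emit left operand, right operand, then the operator.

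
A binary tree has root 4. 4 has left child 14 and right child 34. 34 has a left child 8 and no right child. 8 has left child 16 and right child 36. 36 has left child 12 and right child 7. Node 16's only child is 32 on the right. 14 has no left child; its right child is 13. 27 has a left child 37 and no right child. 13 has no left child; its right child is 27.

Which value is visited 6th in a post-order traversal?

16

Post-order visits the left subtree, then the right subtree, then the node.
At 4: go left to 14.
  At 14: no left child.
  At 14: go right to 13.
    At 13: no left child.
    At 13: go right to 27.
      At 27: go left to 37.
        37 is a leaf — visit 37.
      At 27: no right child.
      Visit 27.
    Visit 13.
  Visit 14.
At 4: go right to 34.
  At 34: go left to 8.
    At 8: go left to 16.
      At 16: no left child.
      At 16: go right to 32.
        32 is a leaf — visit 32.
      Visit 16.
    At 8: go right to 36.
      At 36: go left to 12.
        12 is a leaf — visit 12.
      At 36: go right to 7.
        7 is a leaf — visit 7.
      Visit 36.
    Visit 8.
  At 34: no right child.
  Visit 34.
Visit 4.
Full post-order sequence: 37, 27, 13, 14, 32, 16, 12, 7, 36, 8, 34, 4.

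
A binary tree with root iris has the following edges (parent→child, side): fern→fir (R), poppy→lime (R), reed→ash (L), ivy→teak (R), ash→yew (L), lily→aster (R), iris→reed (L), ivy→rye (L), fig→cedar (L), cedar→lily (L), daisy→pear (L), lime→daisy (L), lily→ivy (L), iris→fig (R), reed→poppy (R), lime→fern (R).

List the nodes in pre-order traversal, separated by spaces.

iris reed ash yew poppy lime daisy pear fern fir fig cedar lily ivy rye teak aster

Pre-order visits the node, then its left subtree, then its right subtree.
Visit iris.
At iris: go left to reed.
  Visit reed.
  At reed: go left to ash.
    Visit ash.
    At ash: go left to yew.
      yew is a leaf — visit yew.
    At ash: no right child.
  At reed: go right to poppy.
    Visit poppy.
    At poppy: no left child.
    At poppy: go right to lime.
      Visit lime.
      At lime: go left to daisy.
        Visit daisy.
        At daisy: go left to pear.
          pear is a leaf — visit pear.
        At daisy: no right child.
      At lime: go right to fern.
        Visit fern.
        At fern: no left child.
        At fern: go right to fir.
          fir is a leaf — visit fir.
At iris: go right to fig.
  Visit fig.
  At fig: go left to cedar.
    Visit cedar.
    At cedar: go left to lily.
      Visit lily.
      At lily: go left to ivy.
        Visit ivy.
        At ivy: go left to rye.
          rye is a leaf — visit rye.
        At ivy: go right to teak.
          teak is a leaf — visit teak.
      At lily: go right to aster.
        aster is a leaf — visit aster.
    At cedar: no right child.
  At fig: no right child.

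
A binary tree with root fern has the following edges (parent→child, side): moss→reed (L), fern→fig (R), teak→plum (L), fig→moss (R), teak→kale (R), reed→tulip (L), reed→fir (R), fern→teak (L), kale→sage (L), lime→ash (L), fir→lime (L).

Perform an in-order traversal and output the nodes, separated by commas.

plum, teak, sage, kale, fern, fig, tulip, reed, ash, lime, fir, moss

In-order visits the left subtree, then the node, then the right subtree.
At fern: go left to teak.
  At teak: go left to plum.
    plum is a leaf — visit plum.
  Visit teak.
  At teak: go right to kale.
    At kale: go left to sage.
      sage is a leaf — visit sage.
    Visit kale.
    At kale: no right child.
Visit fern.
At fern: go right to fig.
  At fig: no left child.
  Visit fig.
  At fig: go right to moss.
    At moss: go left to reed.
      At reed: go left to tulip.
        tulip is a leaf — visit tulip.
      Visit reed.
      At reed: go right to fir.
        At fir: go left to lime.
          At lime: go left to ash.
            ash is a leaf — visit ash.
          Visit lime.
          At lime: no right child.
        Visit fir.
        At fir: no right child.
    Visit moss.
    At moss: no right child.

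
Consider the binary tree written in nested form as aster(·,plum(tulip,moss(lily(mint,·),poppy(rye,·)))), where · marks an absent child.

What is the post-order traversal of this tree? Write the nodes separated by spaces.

tulip mint lily rye poppy moss plum aster

Post-order visits the left subtree, then the right subtree, then the node.
At aster: no left child.
At aster: go right to plum.
  At plum: go left to tulip.
    tulip is a leaf — visit tulip.
  At plum: go right to moss.
    At moss: go left to lily.
      At lily: go left to mint.
        mint is a leaf — visit mint.
      At lily: no right child.
      Visit lily.
    At moss: go right to poppy.
      At poppy: go left to rye.
        rye is a leaf — visit rye.
      At poppy: no right child.
      Visit poppy.
    Visit moss.
  Visit plum.
Visit aster.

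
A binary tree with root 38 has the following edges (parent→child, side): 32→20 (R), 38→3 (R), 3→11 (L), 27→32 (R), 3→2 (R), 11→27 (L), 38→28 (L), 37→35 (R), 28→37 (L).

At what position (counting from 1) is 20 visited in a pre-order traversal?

Pre-order visits the node, then its left subtree, then its right subtree.
Visit 38.
At 38: go left to 28.
  Visit 28.
  At 28: go left to 37.
    Visit 37.
    At 37: no left child.
    At 37: go right to 35.
      35 is a leaf — visit 35.
  At 28: no right child.
At 38: go right to 3.
  Visit 3.
  At 3: go left to 11.
    Visit 11.
    At 11: go left to 27.
      Visit 27.
      At 27: no left child.
      At 27: go right to 32.
        Visit 32.
        At 32: no left child.
        At 32: go right to 20.
          20 is a leaf — visit 20.
    At 11: no right child.
  At 3: go right to 2.
    2 is a leaf — visit 2.
Full pre-order sequence: 38, 28, 37, 35, 3, 11, 27, 32, 20, 2.

9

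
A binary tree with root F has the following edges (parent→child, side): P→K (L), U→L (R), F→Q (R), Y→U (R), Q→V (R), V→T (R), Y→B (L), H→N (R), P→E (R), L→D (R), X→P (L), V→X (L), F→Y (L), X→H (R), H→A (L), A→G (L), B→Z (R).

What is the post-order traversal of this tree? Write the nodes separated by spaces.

Z B D L U Y K E P G A N H X T V Q F

Post-order visits the left subtree, then the right subtree, then the node.
At F: go left to Y.
  At Y: go left to B.
    At B: no left child.
    At B: go right to Z.
      Z is a leaf — visit Z.
    Visit B.
  At Y: go right to U.
    At U: no left child.
    At U: go right to L.
      At L: no left child.
      At L: go right to D.
        D is a leaf — visit D.
      Visit L.
    Visit U.
  Visit Y.
At F: go right to Q.
  At Q: no left child.
  At Q: go right to V.
    At V: go left to X.
      At X: go left to P.
        At P: go left to K.
          K is a leaf — visit K.
        At P: go right to E.
          E is a leaf — visit E.
        Visit P.
      At X: go right to H.
        At H: go left to A.
          At A: go left to G.
            G is a leaf — visit G.
          At A: no right child.
          Visit A.
        At H: go right to N.
          N is a leaf — visit N.
        Visit H.
      Visit X.
    At V: go right to T.
      T is a leaf — visit T.
    Visit V.
  Visit Q.
Visit F.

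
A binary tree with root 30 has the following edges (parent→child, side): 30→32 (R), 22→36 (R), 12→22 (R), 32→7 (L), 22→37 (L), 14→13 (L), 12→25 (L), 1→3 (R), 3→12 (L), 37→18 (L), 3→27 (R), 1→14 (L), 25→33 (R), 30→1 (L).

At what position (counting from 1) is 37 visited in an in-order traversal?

In-order visits the left subtree, then the node, then the right subtree.
At 30: go left to 1.
  At 1: go left to 14.
    At 14: go left to 13.
      13 is a leaf — visit 13.
    Visit 14.
    At 14: no right child.
  Visit 1.
  At 1: go right to 3.
    At 3: go left to 12.
      At 12: go left to 25.
        At 25: no left child.
        Visit 25.
        At 25: go right to 33.
          33 is a leaf — visit 33.
      Visit 12.
      At 12: go right to 22.
        At 22: go left to 37.
          At 37: go left to 18.
            18 is a leaf — visit 18.
          Visit 37.
          At 37: no right child.
        Visit 22.
        At 22: go right to 36.
          36 is a leaf — visit 36.
    Visit 3.
    At 3: go right to 27.
      27 is a leaf — visit 27.
Visit 30.
At 30: go right to 32.
  At 32: go left to 7.
    7 is a leaf — visit 7.
  Visit 32.
  At 32: no right child.
Full in-order sequence: 13, 14, 1, 25, 33, 12, 18, 37, 22, 36, 3, 27, 30, 7, 32.

8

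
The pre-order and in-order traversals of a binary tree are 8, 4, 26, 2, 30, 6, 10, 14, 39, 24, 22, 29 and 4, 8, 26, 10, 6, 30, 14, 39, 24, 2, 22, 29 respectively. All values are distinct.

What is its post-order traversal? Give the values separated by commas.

The first element of pre-order is the root; it splits in-order into left and right subtrees.
Root 8: left subtree has 1 node {4}, right has 10 {26, 10, 6, 30, 14, 39, 24, 2, 22, 29}.
  Root 26: left subtree has 0 nodes { }, right has 9 {10, 6, 30, 14, 39, 24, 2, 22, 29}.
    Root 2: left subtree has 6 nodes {10, 6, 30, 14, 39, 24}, right has 2 {22, 29}.
      Root 30: left subtree has 2 nodes {10, 6}, right has 3 {14, 39, 24}.
        Root 6: left subtree has 1 node {10}, right has 0 { }.
        Root 14: left subtree has 0 nodes { }, right has 2 {39, 24}.
          Root 39: left subtree has 0 nodes { }, right has 1 {24}.
      Root 22: left subtree has 0 nodes { }, right has 1 {29}.

4, 10, 6, 24, 39, 14, 30, 29, 22, 2, 26, 8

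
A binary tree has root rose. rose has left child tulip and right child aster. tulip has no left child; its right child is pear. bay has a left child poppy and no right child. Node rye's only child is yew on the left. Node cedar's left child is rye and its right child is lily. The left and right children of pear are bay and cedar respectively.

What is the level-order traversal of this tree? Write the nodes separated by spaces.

rose tulip aster pear bay cedar poppy rye lily yew

Level-order visits nodes level by level from the root, left to right within each level.
Level 0: rose
Level 1: tulip, aster
Level 2: pear
Level 3: bay, cedar
Level 4: poppy, rye, lily
Level 5: yew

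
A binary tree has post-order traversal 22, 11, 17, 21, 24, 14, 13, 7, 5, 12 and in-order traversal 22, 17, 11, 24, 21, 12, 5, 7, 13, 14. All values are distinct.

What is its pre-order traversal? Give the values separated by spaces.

The last element of post-order is the root; it splits in-order into left and right subtrees.
Root 12: left subtree has 5 nodes {22, 17, 11, 24, 21}, right has 4 {5, 7, 13, 14}.
  Root 24: left subtree has 3 nodes {22, 17, 11}, right has 1 {21}.
    Root 17: left subtree has 1 node {22}, right has 1 {11}.
  Root 5: left subtree has 0 nodes { }, right has 3 {7, 13, 14}.
    Root 7: left subtree has 0 nodes { }, right has 2 {13, 14}.
      Root 13: left subtree has 0 nodes { }, right has 1 {14}.

12 24 17 22 11 21 5 7 13 14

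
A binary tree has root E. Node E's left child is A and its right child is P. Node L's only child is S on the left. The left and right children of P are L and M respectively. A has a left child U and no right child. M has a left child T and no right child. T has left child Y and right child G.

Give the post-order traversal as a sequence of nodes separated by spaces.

U A S L Y G T M P E

Post-order visits the left subtree, then the right subtree, then the node.
At E: go left to A.
  At A: go left to U.
    U is a leaf — visit U.
  At A: no right child.
  Visit A.
At E: go right to P.
  At P: go left to L.
    At L: go left to S.
      S is a leaf — visit S.
    At L: no right child.
    Visit L.
  At P: go right to M.
    At M: go left to T.
      At T: go left to Y.
        Y is a leaf — visit Y.
      At T: go right to G.
        G is a leaf — visit G.
      Visit T.
    At M: no right child.
    Visit M.
  Visit P.
Visit E.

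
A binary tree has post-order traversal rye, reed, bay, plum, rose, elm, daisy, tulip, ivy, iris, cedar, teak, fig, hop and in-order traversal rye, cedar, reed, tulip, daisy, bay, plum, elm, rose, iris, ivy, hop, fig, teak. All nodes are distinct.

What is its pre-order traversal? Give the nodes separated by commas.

The last element of post-order is the root; it splits in-order into left and right subtrees.
Root hop: left subtree has 11 nodes {rye, cedar, reed, tulip, daisy, bay, plum, elm, rose, iris, ivy}, right has 2 {fig, teak}.
  Root cedar: left subtree has 1 node {rye}, right has 9 {reed, tulip, daisy, bay, plum, elm, rose, iris, ivy}.
    Root iris: left subtree has 7 nodes {reed, tulip, daisy, bay, plum, elm, rose}, right has 1 {ivy}.
      Root tulip: left subtree has 1 node {reed}, right has 5 {daisy, bay, plum, elm, rose}.
        Root daisy: left subtree has 0 nodes { }, right has 4 {bay, plum, elm, rose}.
          Root elm: left subtree has 2 nodes {bay, plum}, right has 1 {rose}.
            Root plum: left subtree has 1 node {bay}, right has 0 { }.
  Root fig: left subtree has 0 nodes { }, right has 1 {teak}.

hop, cedar, rye, iris, tulip, reed, daisy, elm, plum, bay, rose, ivy, fig, teak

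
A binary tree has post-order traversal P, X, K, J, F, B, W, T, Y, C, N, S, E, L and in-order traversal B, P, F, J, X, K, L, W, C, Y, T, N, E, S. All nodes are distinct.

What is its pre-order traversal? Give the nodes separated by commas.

L, B, F, P, J, K, X, E, N, C, W, Y, T, S

The last element of post-order is the root; it splits in-order into left and right subtrees.
Root L: left subtree has 6 nodes {B, P, F, J, X, K}, right has 7 {W, C, Y, T, N, E, S}.
  Root B: left subtree has 0 nodes { }, right has 5 {P, F, J, X, K}.
    Root F: left subtree has 1 node {P}, right has 3 {J, X, K}.
      Root J: left subtree has 0 nodes { }, right has 2 {X, K}.
        Root K: left subtree has 1 node {X}, right has 0 { }.
  Root E: left subtree has 5 nodes {W, C, Y, T, N}, right has 1 {S}.
    Root N: left subtree has 4 nodes {W, C, Y, T}, right has 0 { }.
      Root C: left subtree has 1 node {W}, right has 2 {Y, T}.
        Root Y: left subtree has 0 nodes { }, right has 1 {T}.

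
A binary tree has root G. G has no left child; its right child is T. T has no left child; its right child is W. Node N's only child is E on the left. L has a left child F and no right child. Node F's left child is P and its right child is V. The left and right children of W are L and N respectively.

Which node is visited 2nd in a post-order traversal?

Post-order visits the left subtree, then the right subtree, then the node.
At G: no left child.
At G: go right to T.
  At T: no left child.
  At T: go right to W.
    At W: go left to L.
      At L: go left to F.
        At F: go left to P.
          P is a leaf — visit P.
        At F: go right to V.
          V is a leaf — visit V.
        Visit F.
      At L: no right child.
      Visit L.
    At W: go right to N.
      At N: go left to E.
        E is a leaf — visit E.
      At N: no right child.
      Visit N.
    Visit W.
  Visit T.
Visit G.
Full post-order sequence: P, V, F, L, E, N, W, T, G.

V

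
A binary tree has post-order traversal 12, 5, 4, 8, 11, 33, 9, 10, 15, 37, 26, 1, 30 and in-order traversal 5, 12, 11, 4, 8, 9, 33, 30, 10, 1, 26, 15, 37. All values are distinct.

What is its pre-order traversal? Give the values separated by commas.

30, 9, 11, 5, 12, 8, 4, 33, 1, 10, 26, 37, 15

The last element of post-order is the root; it splits in-order into left and right subtrees.
Root 30: left subtree has 7 nodes {5, 12, 11, 4, 8, 9, 33}, right has 5 {10, 1, 26, 15, 37}.
  Root 9: left subtree has 5 nodes {5, 12, 11, 4, 8}, right has 1 {33}.
    Root 11: left subtree has 2 nodes {5, 12}, right has 2 {4, 8}.
      Root 5: left subtree has 0 nodes { }, right has 1 {12}.
      Root 8: left subtree has 1 node {4}, right has 0 { }.
  Root 1: left subtree has 1 node {10}, right has 3 {26, 15, 37}.
    Root 26: left subtree has 0 nodes { }, right has 2 {15, 37}.
      Root 37: left subtree has 1 node {15}, right has 0 { }.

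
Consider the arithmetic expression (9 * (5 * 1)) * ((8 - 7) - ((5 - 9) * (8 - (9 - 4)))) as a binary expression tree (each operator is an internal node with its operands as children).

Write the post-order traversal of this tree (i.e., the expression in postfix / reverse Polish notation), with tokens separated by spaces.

9 5 1 * * 8 7 - 5 9 - 8 9 4 - - * - *

Post-order on an expression tree gives postfix notation: for each operator, emit left operand, right operand, then the operator.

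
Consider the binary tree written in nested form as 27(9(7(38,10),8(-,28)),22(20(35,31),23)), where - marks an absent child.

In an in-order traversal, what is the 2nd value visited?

7

In-order visits the left subtree, then the node, then the right subtree.
At 27: go left to 9.
  At 9: go left to 7.
    At 7: go left to 38.
      38 is a leaf — visit 38.
    Visit 7.
    At 7: go right to 10.
      10 is a leaf — visit 10.
  Visit 9.
  At 9: go right to 8.
    At 8: no left child.
    Visit 8.
    At 8: go right to 28.
      28 is a leaf — visit 28.
Visit 27.
At 27: go right to 22.
  At 22: go left to 20.
    At 20: go left to 35.
      35 is a leaf — visit 35.
    Visit 20.
    At 20: go right to 31.
      31 is a leaf — visit 31.
  Visit 22.
  At 22: go right to 23.
    23 is a leaf — visit 23.
Full in-order sequence: 38, 7, 10, 9, 8, 28, 27, 35, 20, 31, 22, 23.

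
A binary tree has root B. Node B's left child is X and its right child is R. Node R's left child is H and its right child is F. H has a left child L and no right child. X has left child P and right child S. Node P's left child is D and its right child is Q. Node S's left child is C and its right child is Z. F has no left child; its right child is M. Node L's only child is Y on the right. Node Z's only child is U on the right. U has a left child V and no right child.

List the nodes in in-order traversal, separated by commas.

In-order visits the left subtree, then the node, then the right subtree.
At B: go left to X.
  At X: go left to P.
    At P: go left to D.
      D is a leaf — visit D.
    Visit P.
    At P: go right to Q.
      Q is a leaf — visit Q.
  Visit X.
  At X: go right to S.
    At S: go left to C.
      C is a leaf — visit C.
    Visit S.
    At S: go right to Z.
      At Z: no left child.
      Visit Z.
      At Z: go right to U.
        At U: go left to V.
          V is a leaf — visit V.
        Visit U.
        At U: no right child.
Visit B.
At B: go right to R.
  At R: go left to H.
    At H: go left to L.
      At L: no left child.
      Visit L.
      At L: go right to Y.
        Y is a leaf — visit Y.
    Visit H.
    At H: no right child.
  Visit R.
  At R: go right to F.
    At F: no left child.
    Visit F.
    At F: go right to M.
      M is a leaf — visit M.

D, P, Q, X, C, S, Z, V, U, B, L, Y, H, R, F, M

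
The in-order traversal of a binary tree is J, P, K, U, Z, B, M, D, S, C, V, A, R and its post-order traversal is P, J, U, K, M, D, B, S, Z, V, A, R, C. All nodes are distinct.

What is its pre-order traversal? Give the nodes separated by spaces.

C Z K J P U S B D M R A V

The last element of post-order is the root; it splits in-order into left and right subtrees.
Root C: left subtree has 9 nodes {J, P, K, U, Z, B, M, D, S}, right has 3 {V, A, R}.
  Root Z: left subtree has 4 nodes {J, P, K, U}, right has 4 {B, M, D, S}.
    Root K: left subtree has 2 nodes {J, P}, right has 1 {U}.
      Root J: left subtree has 0 nodes { }, right has 1 {P}.
    Root S: left subtree has 3 nodes {B, M, D}, right has 0 { }.
      Root B: left subtree has 0 nodes { }, right has 2 {M, D}.
        Root D: left subtree has 1 node {M}, right has 0 { }.
  Root R: left subtree has 2 nodes {V, A}, right has 0 { }.
    Root A: left subtree has 1 node {V}, right has 0 { }.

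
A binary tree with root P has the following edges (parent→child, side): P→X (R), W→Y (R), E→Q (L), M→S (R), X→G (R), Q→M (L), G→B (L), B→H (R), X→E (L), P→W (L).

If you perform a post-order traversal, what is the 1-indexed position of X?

Post-order visits the left subtree, then the right subtree, then the node.
At P: go left to W.
  At W: no left child.
  At W: go right to Y.
    Y is a leaf — visit Y.
  Visit W.
At P: go right to X.
  At X: go left to E.
    At E: go left to Q.
      At Q: go left to M.
        At M: no left child.
        At M: go right to S.
          S is a leaf — visit S.
        Visit M.
      At Q: no right child.
      Visit Q.
    At E: no right child.
    Visit E.
  At X: go right to G.
    At G: go left to B.
      At B: no left child.
      At B: go right to H.
        H is a leaf — visit H.
      Visit B.
    At G: no right child.
    Visit G.
  Visit X.
Visit P.
Full post-order sequence: Y, W, S, M, Q, E, H, B, G, X, P.

10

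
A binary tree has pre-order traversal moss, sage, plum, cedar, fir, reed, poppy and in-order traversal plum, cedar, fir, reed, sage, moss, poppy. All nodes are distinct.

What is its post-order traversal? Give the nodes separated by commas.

The first element of pre-order is the root; it splits in-order into left and right subtrees.
Root moss: left subtree has 5 nodes {plum, cedar, fir, reed, sage}, right has 1 {poppy}.
  Root sage: left subtree has 4 nodes {plum, cedar, fir, reed}, right has 0 { }.
    Root plum: left subtree has 0 nodes { }, right has 3 {cedar, fir, reed}.
      Root cedar: left subtree has 0 nodes { }, right has 2 {fir, reed}.
        Root fir: left subtree has 0 nodes { }, right has 1 {reed}.

reed, fir, cedar, plum, sage, poppy, moss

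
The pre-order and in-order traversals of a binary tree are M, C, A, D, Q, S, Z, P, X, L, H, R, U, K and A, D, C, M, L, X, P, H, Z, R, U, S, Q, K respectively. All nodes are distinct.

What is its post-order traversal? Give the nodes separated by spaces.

The first element of pre-order is the root; it splits in-order into left and right subtrees.
Root M: left subtree has 3 nodes {A, D, C}, right has 10 {L, X, P, H, Z, R, U, S, Q, K}.
  Root C: left subtree has 2 nodes {A, D}, right has 0 { }.
    Root A: left subtree has 0 nodes { }, right has 1 {D}.
  Root Q: left subtree has 8 nodes {L, X, P, H, Z, R, U, S}, right has 1 {K}.
    Root S: left subtree has 7 nodes {L, X, P, H, Z, R, U}, right has 0 { }.
      Root Z: left subtree has 4 nodes {L, X, P, H}, right has 2 {R, U}.
        Root P: left subtree has 2 nodes {L, X}, right has 1 {H}.
          Root X: left subtree has 1 node {L}, right has 0 { }.
        Root R: left subtree has 0 nodes { }, right has 1 {U}.

D A C L X H P U R Z S K Q M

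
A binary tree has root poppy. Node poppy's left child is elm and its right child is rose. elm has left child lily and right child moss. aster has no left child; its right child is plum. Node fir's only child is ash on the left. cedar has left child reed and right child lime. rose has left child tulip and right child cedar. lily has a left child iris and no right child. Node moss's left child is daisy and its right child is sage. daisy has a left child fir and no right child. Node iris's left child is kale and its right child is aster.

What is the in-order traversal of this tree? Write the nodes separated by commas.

In-order visits the left subtree, then the node, then the right subtree.
At poppy: go left to elm.
  At elm: go left to lily.
    At lily: go left to iris.
      At iris: go left to kale.
        kale is a leaf — visit kale.
      Visit iris.
      At iris: go right to aster.
        At aster: no left child.
        Visit aster.
        At aster: go right to plum.
          plum is a leaf — visit plum.
    Visit lily.
    At lily: no right child.
  Visit elm.
  At elm: go right to moss.
    At moss: go left to daisy.
      At daisy: go left to fir.
        At fir: go left to ash.
          ash is a leaf — visit ash.
        Visit fir.
        At fir: no right child.
      Visit daisy.
      At daisy: no right child.
    Visit moss.
    At moss: go right to sage.
      sage is a leaf — visit sage.
Visit poppy.
At poppy: go right to rose.
  At rose: go left to tulip.
    tulip is a leaf — visit tulip.
  Visit rose.
  At rose: go right to cedar.
    At cedar: go left to reed.
      reed is a leaf — visit reed.
    Visit cedar.
    At cedar: go right to lime.
      lime is a leaf — visit lime.

kale, iris, aster, plum, lily, elm, ash, fir, daisy, moss, sage, poppy, tulip, rose, reed, cedar, lime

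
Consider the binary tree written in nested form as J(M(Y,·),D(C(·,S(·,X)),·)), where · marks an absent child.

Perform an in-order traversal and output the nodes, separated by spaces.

Y M J C S X D

In-order visits the left subtree, then the node, then the right subtree.
At J: go left to M.
  At M: go left to Y.
    Y is a leaf — visit Y.
  Visit M.
  At M: no right child.
Visit J.
At J: go right to D.
  At D: go left to C.
    At C: no left child.
    Visit C.
    At C: go right to S.
      At S: no left child.
      Visit S.
      At S: go right to X.
        X is a leaf — visit X.
  Visit D.
  At D: no right child.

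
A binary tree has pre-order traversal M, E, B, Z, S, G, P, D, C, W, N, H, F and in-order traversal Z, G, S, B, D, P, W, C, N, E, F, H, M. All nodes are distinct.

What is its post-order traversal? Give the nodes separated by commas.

G, S, Z, D, W, N, C, P, B, F, H, E, M

The first element of pre-order is the root; it splits in-order into left and right subtrees.
Root M: left subtree has 12 nodes {Z, G, S, B, D, P, W, C, N, E, F, H}, right has 0 { }.
  Root E: left subtree has 9 nodes {Z, G, S, B, D, P, W, C, N}, right has 2 {F, H}.
    Root B: left subtree has 3 nodes {Z, G, S}, right has 5 {D, P, W, C, N}.
      Root Z: left subtree has 0 nodes { }, right has 2 {G, S}.
        Root S: left subtree has 1 node {G}, right has 0 { }.
      Root P: left subtree has 1 node {D}, right has 3 {W, C, N}.
        Root C: left subtree has 1 node {W}, right has 1 {N}.
    Root H: left subtree has 1 node {F}, right has 0 { }.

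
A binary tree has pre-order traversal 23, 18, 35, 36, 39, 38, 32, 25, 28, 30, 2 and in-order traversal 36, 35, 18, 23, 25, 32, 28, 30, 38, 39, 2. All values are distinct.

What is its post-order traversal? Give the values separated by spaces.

36 35 18 25 30 28 32 38 2 39 23

The first element of pre-order is the root; it splits in-order into left and right subtrees.
Root 23: left subtree has 3 nodes {36, 35, 18}, right has 7 {25, 32, 28, 30, 38, 39, 2}.
  Root 18: left subtree has 2 nodes {36, 35}, right has 0 { }.
    Root 35: left subtree has 1 node {36}, right has 0 { }.
  Root 39: left subtree has 5 nodes {25, 32, 28, 30, 38}, right has 1 {2}.
    Root 38: left subtree has 4 nodes {25, 32, 28, 30}, right has 0 { }.
      Root 32: left subtree has 1 node {25}, right has 2 {28, 30}.
        Root 28: left subtree has 0 nodes { }, right has 1 {30}.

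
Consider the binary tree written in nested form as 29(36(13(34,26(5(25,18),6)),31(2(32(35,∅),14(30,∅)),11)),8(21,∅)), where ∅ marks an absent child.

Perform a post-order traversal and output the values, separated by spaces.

Post-order visits the left subtree, then the right subtree, then the node.
At 29: go left to 36.
  At 36: go left to 13.
    At 13: go left to 34.
      34 is a leaf — visit 34.
    At 13: go right to 26.
      At 26: go left to 5.
        At 5: go left to 25.
          25 is a leaf — visit 25.
        At 5: go right to 18.
          18 is a leaf — visit 18.
        Visit 5.
      At 26: go right to 6.
        6 is a leaf — visit 6.
      Visit 26.
    Visit 13.
  At 36: go right to 31.
    At 31: go left to 2.
      At 2: go left to 32.
        At 32: go left to 35.
          35 is a leaf — visit 35.
        At 32: no right child.
        Visit 32.
      At 2: go right to 14.
        At 14: go left to 30.
          30 is a leaf — visit 30.
        At 14: no right child.
        Visit 14.
      Visit 2.
    At 31: go right to 11.
      11 is a leaf — visit 11.
    Visit 31.
  Visit 36.
At 29: go right to 8.
  At 8: go left to 21.
    21 is a leaf — visit 21.
  At 8: no right child.
  Visit 8.
Visit 29.

34 25 18 5 6 26 13 35 32 30 14 2 11 31 36 21 8 29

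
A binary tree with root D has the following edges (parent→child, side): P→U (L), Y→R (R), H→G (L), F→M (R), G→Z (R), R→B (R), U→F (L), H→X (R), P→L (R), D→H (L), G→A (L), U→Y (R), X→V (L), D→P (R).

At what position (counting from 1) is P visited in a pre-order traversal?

8

Pre-order visits the node, then its left subtree, then its right subtree.
Visit D.
At D: go left to H.
  Visit H.
  At H: go left to G.
    Visit G.
    At G: go left to A.
      A is a leaf — visit A.
    At G: go right to Z.
      Z is a leaf — visit Z.
  At H: go right to X.
    Visit X.
    At X: go left to V.
      V is a leaf — visit V.
    At X: no right child.
At D: go right to P.
  Visit P.
  At P: go left to U.
    Visit U.
    At U: go left to F.
      Visit F.
      At F: no left child.
      At F: go right to M.
        M is a leaf — visit M.
    At U: go right to Y.
      Visit Y.
      At Y: no left child.
      At Y: go right to R.
        Visit R.
        At R: no left child.
        At R: go right to B.
          B is a leaf — visit B.
  At P: go right to L.
    L is a leaf — visit L.
Full pre-order sequence: D, H, G, A, Z, X, V, P, U, F, M, Y, R, B, L.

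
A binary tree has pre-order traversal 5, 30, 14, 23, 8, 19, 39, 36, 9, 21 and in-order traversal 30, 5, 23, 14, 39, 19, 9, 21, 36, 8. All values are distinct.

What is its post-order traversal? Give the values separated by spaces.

The first element of pre-order is the root; it splits in-order into left and right subtrees.
Root 5: left subtree has 1 node {30}, right has 8 {23, 14, 39, 19, 9, 21, 36, 8}.
  Root 14: left subtree has 1 node {23}, right has 6 {39, 19, 9, 21, 36, 8}.
    Root 8: left subtree has 5 nodes {39, 19, 9, 21, 36}, right has 0 { }.
      Root 19: left subtree has 1 node {39}, right has 3 {9, 21, 36}.
        Root 36: left subtree has 2 nodes {9, 21}, right has 0 { }.
          Root 9: left subtree has 0 nodes { }, right has 1 {21}.

30 23 39 21 9 36 19 8 14 5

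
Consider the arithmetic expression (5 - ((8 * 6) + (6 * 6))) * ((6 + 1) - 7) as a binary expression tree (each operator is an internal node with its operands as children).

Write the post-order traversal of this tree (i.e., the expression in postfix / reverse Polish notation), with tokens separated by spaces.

5 8 6 * 6 6 * + - 6 1 + 7 - *

Post-order on an expression tree gives postfix notation: for each operator, emit left operand, right operand, then the operator.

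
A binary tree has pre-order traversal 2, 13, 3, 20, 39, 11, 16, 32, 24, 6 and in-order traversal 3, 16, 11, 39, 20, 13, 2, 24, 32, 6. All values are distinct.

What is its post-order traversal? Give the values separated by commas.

The first element of pre-order is the root; it splits in-order into left and right subtrees.
Root 2: left subtree has 6 nodes {3, 16, 11, 39, 20, 13}, right has 3 {24, 32, 6}.
  Root 13: left subtree has 5 nodes {3, 16, 11, 39, 20}, right has 0 { }.
    Root 3: left subtree has 0 nodes { }, right has 4 {16, 11, 39, 20}.
      Root 20: left subtree has 3 nodes {16, 11, 39}, right has 0 { }.
        Root 39: left subtree has 2 nodes {16, 11}, right has 0 { }.
          Root 11: left subtree has 1 node {16}, right has 0 { }.
  Root 32: left subtree has 1 node {24}, right has 1 {6}.

16, 11, 39, 20, 3, 13, 24, 6, 32, 2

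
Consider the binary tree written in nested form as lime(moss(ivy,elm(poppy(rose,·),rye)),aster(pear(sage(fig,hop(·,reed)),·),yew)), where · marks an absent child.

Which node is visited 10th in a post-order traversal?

Post-order visits the left subtree, then the right subtree, then the node.
At lime: go left to moss.
  At moss: go left to ivy.
    ivy is a leaf — visit ivy.
  At moss: go right to elm.
    At elm: go left to poppy.
      At poppy: go left to rose.
        rose is a leaf — visit rose.
      At poppy: no right child.
      Visit poppy.
    At elm: go right to rye.
      rye is a leaf — visit rye.
    Visit elm.
  Visit moss.
At lime: go right to aster.
  At aster: go left to pear.
    At pear: go left to sage.
      At sage: go left to fig.
        fig is a leaf — visit fig.
      At sage: go right to hop.
        At hop: no left child.
        At hop: go right to reed.
          reed is a leaf — visit reed.
        Visit hop.
      Visit sage.
    At pear: no right child.
    Visit pear.
  At aster: go right to yew.
    yew is a leaf — visit yew.
  Visit aster.
Visit lime.
Full post-order sequence: ivy, rose, poppy, rye, elm, moss, fig, reed, hop, sage, pear, yew, aster, lime.

sage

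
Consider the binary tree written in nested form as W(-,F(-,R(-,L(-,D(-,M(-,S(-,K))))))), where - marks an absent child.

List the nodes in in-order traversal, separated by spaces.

W F R L D M S K

In-order visits the left subtree, then the node, then the right subtree.
At W: no left child.
Visit W.
At W: go right to F.
  At F: no left child.
  Visit F.
  At F: go right to R.
    At R: no left child.
    Visit R.
    At R: go right to L.
      At L: no left child.
      Visit L.
      At L: go right to D.
        At D: no left child.
        Visit D.
        At D: go right to M.
          At M: no left child.
          Visit M.
          At M: go right to S.
            At S: no left child.
            Visit S.
            At S: go right to K.
              K is a leaf — visit K.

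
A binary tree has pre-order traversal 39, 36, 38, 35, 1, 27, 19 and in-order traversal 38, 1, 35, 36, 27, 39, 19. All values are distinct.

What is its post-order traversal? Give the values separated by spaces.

1 35 38 27 36 19 39

The first element of pre-order is the root; it splits in-order into left and right subtrees.
Root 39: left subtree has 5 nodes {38, 1, 35, 36, 27}, right has 1 {19}.
  Root 36: left subtree has 3 nodes {38, 1, 35}, right has 1 {27}.
    Root 38: left subtree has 0 nodes { }, right has 2 {1, 35}.
      Root 35: left subtree has 1 node {1}, right has 0 { }.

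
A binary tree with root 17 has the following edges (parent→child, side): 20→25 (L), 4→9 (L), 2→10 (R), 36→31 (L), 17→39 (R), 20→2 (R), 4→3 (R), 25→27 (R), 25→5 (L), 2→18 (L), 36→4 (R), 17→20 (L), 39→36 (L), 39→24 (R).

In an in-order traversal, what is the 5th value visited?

18

In-order visits the left subtree, then the node, then the right subtree.
At 17: go left to 20.
  At 20: go left to 25.
    At 25: go left to 5.
      5 is a leaf — visit 5.
    Visit 25.
    At 25: go right to 27.
      27 is a leaf — visit 27.
  Visit 20.
  At 20: go right to 2.
    At 2: go left to 18.
      18 is a leaf — visit 18.
    Visit 2.
    At 2: go right to 10.
      10 is a leaf — visit 10.
Visit 17.
At 17: go right to 39.
  At 39: go left to 36.
    At 36: go left to 31.
      31 is a leaf — visit 31.
    Visit 36.
    At 36: go right to 4.
      At 4: go left to 9.
        9 is a leaf — visit 9.
      Visit 4.
      At 4: go right to 3.
        3 is a leaf — visit 3.
  Visit 39.
  At 39: go right to 24.
    24 is a leaf — visit 24.
Full in-order sequence: 5, 25, 27, 20, 18, 2, 10, 17, 31, 36, 9, 4, 3, 39, 24.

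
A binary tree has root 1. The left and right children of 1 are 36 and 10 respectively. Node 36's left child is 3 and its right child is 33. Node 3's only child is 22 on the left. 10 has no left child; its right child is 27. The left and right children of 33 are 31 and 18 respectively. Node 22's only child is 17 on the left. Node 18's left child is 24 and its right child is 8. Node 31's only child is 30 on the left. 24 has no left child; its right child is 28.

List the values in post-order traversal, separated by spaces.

Post-order visits the left subtree, then the right subtree, then the node.
At 1: go left to 36.
  At 36: go left to 3.
    At 3: go left to 22.
      At 22: go left to 17.
        17 is a leaf — visit 17.
      At 22: no right child.
      Visit 22.
    At 3: no right child.
    Visit 3.
  At 36: go right to 33.
    At 33: go left to 31.
      At 31: go left to 30.
        30 is a leaf — visit 30.
      At 31: no right child.
      Visit 31.
    At 33: go right to 18.
      At 18: go left to 24.
        At 24: no left child.
        At 24: go right to 28.
          28 is a leaf — visit 28.
        Visit 24.
      At 18: go right to 8.
        8 is a leaf — visit 8.
      Visit 18.
    Visit 33.
  Visit 36.
At 1: go right to 10.
  At 10: no left child.
  At 10: go right to 27.
    27 is a leaf — visit 27.
  Visit 10.
Visit 1.

17 22 3 30 31 28 24 8 18 33 36 27 10 1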